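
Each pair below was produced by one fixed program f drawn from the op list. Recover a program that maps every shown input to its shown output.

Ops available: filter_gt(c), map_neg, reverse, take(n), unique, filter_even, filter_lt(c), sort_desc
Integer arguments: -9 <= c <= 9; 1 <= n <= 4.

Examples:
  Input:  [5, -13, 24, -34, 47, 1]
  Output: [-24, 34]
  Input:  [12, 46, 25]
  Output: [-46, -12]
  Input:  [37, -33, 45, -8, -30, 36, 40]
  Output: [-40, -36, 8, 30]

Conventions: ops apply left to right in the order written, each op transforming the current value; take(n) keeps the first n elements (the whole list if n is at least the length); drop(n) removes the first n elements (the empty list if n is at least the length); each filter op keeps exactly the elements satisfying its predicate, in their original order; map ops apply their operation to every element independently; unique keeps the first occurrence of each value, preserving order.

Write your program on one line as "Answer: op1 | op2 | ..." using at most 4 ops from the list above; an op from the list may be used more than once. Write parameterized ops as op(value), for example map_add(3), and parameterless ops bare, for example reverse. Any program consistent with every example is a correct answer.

sort_desc | map_neg | filter_even

Check, running the answer program on each example:
  [5, -13, 24, -34, 47, 1] -> [47, 24, 5, 1, -13, -34] -> [-47, -24, -5, -1, 13, 34] -> [-24, 34]
  [12, 46, 25] -> [46, 25, 12] -> [-46, -25, -12] -> [-46, -12]
  [37, -33, 45, -8, -30, 36, 40] -> [45, 40, 37, 36, -8, -30, -33] -> [-45, -40, -37, -36, 8, 30, 33] -> [-40, -36, 8, 30]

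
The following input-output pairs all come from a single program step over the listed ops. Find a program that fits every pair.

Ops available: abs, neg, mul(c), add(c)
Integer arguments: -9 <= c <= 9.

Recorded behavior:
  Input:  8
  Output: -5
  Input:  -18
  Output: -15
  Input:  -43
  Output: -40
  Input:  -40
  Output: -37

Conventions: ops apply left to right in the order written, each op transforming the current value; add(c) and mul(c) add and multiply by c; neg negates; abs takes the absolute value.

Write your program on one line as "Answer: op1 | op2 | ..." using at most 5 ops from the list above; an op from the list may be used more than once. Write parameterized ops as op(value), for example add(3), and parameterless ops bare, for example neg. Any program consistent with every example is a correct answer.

neg | abs | neg | add(3)

Check, running the answer program on each example:
  8 -> -8 -> 8 -> -8 -> -5
  -18 -> 18 -> 18 -> -18 -> -15
  -43 -> 43 -> 43 -> -43 -> -40
  -40 -> 40 -> 40 -> -40 -> -37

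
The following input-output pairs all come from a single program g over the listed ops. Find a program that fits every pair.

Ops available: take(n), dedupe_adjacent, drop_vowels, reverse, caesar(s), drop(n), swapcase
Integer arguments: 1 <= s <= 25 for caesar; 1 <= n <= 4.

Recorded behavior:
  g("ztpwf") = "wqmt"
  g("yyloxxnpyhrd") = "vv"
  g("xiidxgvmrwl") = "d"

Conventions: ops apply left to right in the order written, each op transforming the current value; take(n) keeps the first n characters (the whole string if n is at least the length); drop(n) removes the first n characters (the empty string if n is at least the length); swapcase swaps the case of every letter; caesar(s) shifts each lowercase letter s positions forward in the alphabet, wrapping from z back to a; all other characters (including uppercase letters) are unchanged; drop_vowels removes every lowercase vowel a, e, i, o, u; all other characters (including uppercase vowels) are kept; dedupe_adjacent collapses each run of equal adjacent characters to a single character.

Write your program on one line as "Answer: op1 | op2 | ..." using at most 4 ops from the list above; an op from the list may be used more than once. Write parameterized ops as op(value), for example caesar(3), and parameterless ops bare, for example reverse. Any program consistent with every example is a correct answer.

drop_vowels | take(4) | caesar(23) | drop_vowels

Check, running the answer program on each example:
  "ztpwf" -> "ztpwf" -> "ztpw" -> "wqmt" -> "wqmt"
  "yyloxxnpyhrd" -> "yylxxnpyhrd" -> "yylx" -> "vviu" -> "vv"
  "xiidxgvmrwl" -> "xdxgvmrwl" -> "xdxg" -> "uaud" -> "d"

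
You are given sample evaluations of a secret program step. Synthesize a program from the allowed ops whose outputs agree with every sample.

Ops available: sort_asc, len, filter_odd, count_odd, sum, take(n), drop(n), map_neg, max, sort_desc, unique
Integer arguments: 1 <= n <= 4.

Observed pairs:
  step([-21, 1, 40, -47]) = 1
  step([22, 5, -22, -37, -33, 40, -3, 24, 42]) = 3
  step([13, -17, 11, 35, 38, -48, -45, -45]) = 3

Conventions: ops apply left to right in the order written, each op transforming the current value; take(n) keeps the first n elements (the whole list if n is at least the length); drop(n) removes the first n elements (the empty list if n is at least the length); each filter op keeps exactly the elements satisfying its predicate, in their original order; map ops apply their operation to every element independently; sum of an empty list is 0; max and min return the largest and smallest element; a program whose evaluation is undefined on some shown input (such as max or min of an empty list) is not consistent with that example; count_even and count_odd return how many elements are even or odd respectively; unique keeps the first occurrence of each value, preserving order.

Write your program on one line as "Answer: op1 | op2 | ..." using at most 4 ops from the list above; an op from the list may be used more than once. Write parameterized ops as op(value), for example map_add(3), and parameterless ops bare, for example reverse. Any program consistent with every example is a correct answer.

map_neg | drop(3) | count_odd

Check, running the answer program on each example:
  [-21, 1, 40, -47] -> [21, -1, -40, 47] -> [47] -> 1
  [22, 5, -22, -37, -33, 40, -3, 24, 42] -> [-22, -5, 22, 37, 33, -40, 3, -24, -42] -> [37, 33, -40, 3, -24, -42] -> 3
  [13, -17, 11, 35, 38, -48, -45, -45] -> [-13, 17, -11, -35, -38, 48, 45, 45] -> [-35, -38, 48, 45, 45] -> 3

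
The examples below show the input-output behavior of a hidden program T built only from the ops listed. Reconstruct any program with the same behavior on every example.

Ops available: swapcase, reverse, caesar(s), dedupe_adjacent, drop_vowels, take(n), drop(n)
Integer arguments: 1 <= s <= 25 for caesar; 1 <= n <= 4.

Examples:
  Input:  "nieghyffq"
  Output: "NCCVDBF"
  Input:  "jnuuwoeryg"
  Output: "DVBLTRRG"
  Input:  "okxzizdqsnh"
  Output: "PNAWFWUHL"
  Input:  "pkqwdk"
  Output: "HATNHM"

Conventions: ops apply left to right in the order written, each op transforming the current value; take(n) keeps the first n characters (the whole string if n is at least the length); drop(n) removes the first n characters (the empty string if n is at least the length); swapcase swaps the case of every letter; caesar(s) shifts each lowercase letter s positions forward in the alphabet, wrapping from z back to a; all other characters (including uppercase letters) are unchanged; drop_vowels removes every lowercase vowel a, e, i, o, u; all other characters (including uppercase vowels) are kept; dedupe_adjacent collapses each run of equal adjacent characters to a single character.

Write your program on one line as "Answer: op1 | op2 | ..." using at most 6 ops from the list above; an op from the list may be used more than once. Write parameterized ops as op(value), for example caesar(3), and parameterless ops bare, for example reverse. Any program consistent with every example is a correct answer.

reverse | caesar(13) | drop_vowels | caesar(10) | swapcase

Check, running the answer program on each example:
  "nieghyffq" -> "qffyhgein" -> "dsslutrva" -> "dssltrv" -> "nccvdbf" -> "NCCVDBF"
  "jnuuwoeryg" -> "gyreowuunj" -> "tlerbjhhaw" -> "tlrbjhhw" -> "dvbltrrg" -> "DVBLTRRG"
  "okxzizdqsnh" -> "hnsqdzizxko" -> "uafdqmvmkxb" -> "fdqmvmkxb" -> "pnawfwuhl" -> "PNAWFWUHL"
  "pkqwdk" -> "kdwqkp" -> "xqjdxc" -> "xqjdxc" -> "hatnhm" -> "HATNHM"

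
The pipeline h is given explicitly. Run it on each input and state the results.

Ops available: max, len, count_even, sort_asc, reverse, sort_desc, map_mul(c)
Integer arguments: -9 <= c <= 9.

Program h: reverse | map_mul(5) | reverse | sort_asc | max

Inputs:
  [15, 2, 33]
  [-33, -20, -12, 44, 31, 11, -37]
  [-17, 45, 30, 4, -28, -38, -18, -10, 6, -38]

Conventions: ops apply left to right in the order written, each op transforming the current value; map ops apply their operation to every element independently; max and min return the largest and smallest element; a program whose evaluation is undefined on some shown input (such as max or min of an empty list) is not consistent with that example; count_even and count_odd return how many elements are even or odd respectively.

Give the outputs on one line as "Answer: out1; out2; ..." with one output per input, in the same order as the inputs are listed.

165; 220; 225

Execution, op by op:
  [15, 2, 33] -> [33, 2, 15] -> [165, 10, 75] -> [75, 10, 165] -> [10, 75, 165] -> 165
  [-33, -20, -12, 44, 31, 11, -37] -> [-37, 11, 31, 44, -12, -20, -33] -> [-185, 55, 155, 220, -60, -100, -165] -> [-165, -100, -60, 220, 155, 55, -185] -> [-185, -165, -100, -60, 55, 155, 220] -> 220
  [-17, 45, 30, 4, -28, -38, -18, -10, 6, -38] -> [-38, 6, -10, -18, -38, -28, 4, 30, 45, -17] -> [-190, 30, -50, -90, -190, -140, 20, 150, 225, -85] -> [-85, 225, 150, 20, -140, -190, -90, -50, 30, -190] -> [-190, -190, -140, -90, -85, -50, 20, 30, 150, 225] -> 225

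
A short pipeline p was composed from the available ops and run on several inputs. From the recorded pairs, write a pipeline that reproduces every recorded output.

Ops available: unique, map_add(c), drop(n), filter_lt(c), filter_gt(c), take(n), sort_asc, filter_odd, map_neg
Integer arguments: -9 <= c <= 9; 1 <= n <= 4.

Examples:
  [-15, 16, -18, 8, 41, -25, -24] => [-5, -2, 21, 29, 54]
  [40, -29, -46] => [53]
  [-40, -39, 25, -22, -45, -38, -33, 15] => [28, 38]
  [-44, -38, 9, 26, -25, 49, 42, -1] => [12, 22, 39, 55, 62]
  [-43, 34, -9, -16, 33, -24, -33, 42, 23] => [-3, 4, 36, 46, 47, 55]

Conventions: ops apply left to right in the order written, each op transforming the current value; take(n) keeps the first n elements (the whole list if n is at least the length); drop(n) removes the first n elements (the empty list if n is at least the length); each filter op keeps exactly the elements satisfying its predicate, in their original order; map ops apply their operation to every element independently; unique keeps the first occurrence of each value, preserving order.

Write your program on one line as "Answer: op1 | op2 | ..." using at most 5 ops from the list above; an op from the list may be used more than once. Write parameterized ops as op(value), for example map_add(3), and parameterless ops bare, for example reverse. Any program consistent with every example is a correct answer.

sort_asc | map_add(4) | map_add(9) | filter_gt(-7)

Check, running the answer program on each example:
  [-15, 16, -18, 8, 41, -25, -24] -> [-25, -24, -18, -15, 8, 16, 41] -> [-21, -20, -14, -11, 12, 20, 45] -> [-12, -11, -5, -2, 21, 29, 54] -> [-5, -2, 21, 29, 54]
  [40, -29, -46] -> [-46, -29, 40] -> [-42, -25, 44] -> [-33, -16, 53] -> [53]
  [-40, -39, 25, -22, -45, -38, -33, 15] -> [-45, -40, -39, -38, -33, -22, 15, 25] -> [-41, -36, -35, -34, -29, -18, 19, 29] -> [-32, -27, -26, -25, -20, -9, 28, 38] -> [28, 38]
  [-44, -38, 9, 26, -25, 49, 42, -1] -> [-44, -38, -25, -1, 9, 26, 42, 49] -> [-40, -34, -21, 3, 13, 30, 46, 53] -> [-31, -25, -12, 12, 22, 39, 55, 62] -> [12, 22, 39, 55, 62]
  [-43, 34, -9, -16, 33, -24, -33, 42, 23] -> [-43, -33, -24, -16, -9, 23, 33, 34, 42] -> [-39, -29, -20, -12, -5, 27, 37, 38, 46] -> [-30, -20, -11, -3, 4, 36, 46, 47, 55] -> [-3, 4, 36, 46, 47, 55]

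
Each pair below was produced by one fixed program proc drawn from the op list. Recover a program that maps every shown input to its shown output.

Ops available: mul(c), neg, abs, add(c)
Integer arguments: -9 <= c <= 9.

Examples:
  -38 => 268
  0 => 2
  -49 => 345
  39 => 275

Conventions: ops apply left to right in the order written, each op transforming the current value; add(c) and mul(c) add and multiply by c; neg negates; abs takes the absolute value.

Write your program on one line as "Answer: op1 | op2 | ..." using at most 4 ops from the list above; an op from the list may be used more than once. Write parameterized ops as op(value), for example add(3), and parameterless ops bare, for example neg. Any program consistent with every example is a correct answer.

mul(-7) | abs | add(2)

Check, running the answer program on each example:
  -38 -> 266 -> 266 -> 268
  0 -> 0 -> 0 -> 2
  -49 -> 343 -> 343 -> 345
  39 -> -273 -> 273 -> 275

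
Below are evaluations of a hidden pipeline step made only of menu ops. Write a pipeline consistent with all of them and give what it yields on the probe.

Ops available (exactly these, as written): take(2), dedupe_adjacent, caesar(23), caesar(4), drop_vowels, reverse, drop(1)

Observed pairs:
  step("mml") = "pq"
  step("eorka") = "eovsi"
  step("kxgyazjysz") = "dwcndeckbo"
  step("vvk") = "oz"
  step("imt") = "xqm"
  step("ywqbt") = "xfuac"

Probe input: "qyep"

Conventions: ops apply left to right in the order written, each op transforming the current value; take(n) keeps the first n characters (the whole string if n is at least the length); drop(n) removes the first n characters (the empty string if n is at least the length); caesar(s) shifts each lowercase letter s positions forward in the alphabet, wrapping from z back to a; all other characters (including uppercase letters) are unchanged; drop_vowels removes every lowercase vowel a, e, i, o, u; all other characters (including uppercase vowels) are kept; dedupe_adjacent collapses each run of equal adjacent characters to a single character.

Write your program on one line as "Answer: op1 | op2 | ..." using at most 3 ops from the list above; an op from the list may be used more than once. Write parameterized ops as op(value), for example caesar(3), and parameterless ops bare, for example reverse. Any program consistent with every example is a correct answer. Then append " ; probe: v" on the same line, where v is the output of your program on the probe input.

dedupe_adjacent | caesar(4) | reverse ; probe: "ticu"

Check, running the answer program on each example:
  "mml" -> "ml" -> "qp" -> "pq"
  "eorka" -> "eorka" -> "isvoe" -> "eovsi"
  "kxgyazjysz" -> "kxgyazjysz" -> "obkcedncwd" -> "dwcndeckbo"
  "vvk" -> "vk" -> "zo" -> "oz"
  "imt" -> "imt" -> "mqx" -> "xqm"
  "ywqbt" -> "ywqbt" -> "caufx" -> "xfuac"
  probe: "qyep" -> "qyep" -> "ucit" -> "ticu"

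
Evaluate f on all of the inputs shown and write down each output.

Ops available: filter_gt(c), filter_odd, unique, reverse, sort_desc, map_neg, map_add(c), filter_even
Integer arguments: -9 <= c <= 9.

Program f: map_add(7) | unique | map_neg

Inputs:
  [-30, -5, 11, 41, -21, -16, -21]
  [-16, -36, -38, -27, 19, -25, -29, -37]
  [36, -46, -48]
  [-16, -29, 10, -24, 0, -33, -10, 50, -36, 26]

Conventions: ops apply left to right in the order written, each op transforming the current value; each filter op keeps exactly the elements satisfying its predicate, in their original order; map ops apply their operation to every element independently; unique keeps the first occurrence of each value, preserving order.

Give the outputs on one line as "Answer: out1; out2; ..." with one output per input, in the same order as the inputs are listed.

Execution, op by op:
  [-30, -5, 11, 41, -21, -16, -21] -> [-23, 2, 18, 48, -14, -9, -14] -> [-23, 2, 18, 48, -14, -9] -> [23, -2, -18, -48, 14, 9]
  [-16, -36, -38, -27, 19, -25, -29, -37] -> [-9, -29, -31, -20, 26, -18, -22, -30] -> [-9, -29, -31, -20, 26, -18, -22, -30] -> [9, 29, 31, 20, -26, 18, 22, 30]
  [36, -46, -48] -> [43, -39, -41] -> [43, -39, -41] -> [-43, 39, 41]
  [-16, -29, 10, -24, 0, -33, -10, 50, -36, 26] -> [-9, -22, 17, -17, 7, -26, -3, 57, -29, 33] -> [-9, -22, 17, -17, 7, -26, -3, 57, -29, 33] -> [9, 22, -17, 17, -7, 26, 3, -57, 29, -33]

[23, -2, -18, -48, 14, 9]; [9, 29, 31, 20, -26, 18, 22, 30]; [-43, 39, 41]; [9, 22, -17, 17, -7, 26, 3, -57, 29, -33]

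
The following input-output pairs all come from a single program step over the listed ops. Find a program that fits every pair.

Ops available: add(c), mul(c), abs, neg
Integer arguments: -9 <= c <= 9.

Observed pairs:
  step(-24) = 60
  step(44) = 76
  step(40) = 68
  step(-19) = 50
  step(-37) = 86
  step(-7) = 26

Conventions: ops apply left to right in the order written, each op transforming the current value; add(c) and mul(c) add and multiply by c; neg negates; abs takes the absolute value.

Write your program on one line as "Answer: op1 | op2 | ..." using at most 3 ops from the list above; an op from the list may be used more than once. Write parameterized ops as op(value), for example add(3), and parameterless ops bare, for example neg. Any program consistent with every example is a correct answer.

add(-6) | abs | mul(2)

Check, running the answer program on each example:
  -24 -> -30 -> 30 -> 60
  44 -> 38 -> 38 -> 76
  40 -> 34 -> 34 -> 68
  -19 -> -25 -> 25 -> 50
  -37 -> -43 -> 43 -> 86
  -7 -> -13 -> 13 -> 26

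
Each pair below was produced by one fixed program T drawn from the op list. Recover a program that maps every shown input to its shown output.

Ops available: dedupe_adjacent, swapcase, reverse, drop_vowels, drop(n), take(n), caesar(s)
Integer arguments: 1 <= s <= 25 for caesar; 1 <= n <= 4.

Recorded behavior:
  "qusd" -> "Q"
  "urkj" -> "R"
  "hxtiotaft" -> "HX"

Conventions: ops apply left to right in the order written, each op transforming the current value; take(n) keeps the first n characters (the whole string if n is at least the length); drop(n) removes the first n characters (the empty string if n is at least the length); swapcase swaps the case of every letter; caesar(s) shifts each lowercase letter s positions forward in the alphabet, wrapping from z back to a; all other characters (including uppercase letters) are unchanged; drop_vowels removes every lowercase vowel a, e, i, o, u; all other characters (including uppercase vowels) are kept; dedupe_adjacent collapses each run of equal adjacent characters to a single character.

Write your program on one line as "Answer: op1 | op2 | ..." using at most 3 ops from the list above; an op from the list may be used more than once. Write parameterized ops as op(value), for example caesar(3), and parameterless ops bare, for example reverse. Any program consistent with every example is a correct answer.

take(2) | drop_vowels | swapcase

Check, running the answer program on each example:
  "qusd" -> "qu" -> "q" -> "Q"
  "urkj" -> "ur" -> "r" -> "R"
  "hxtiotaft" -> "hx" -> "hx" -> "HX"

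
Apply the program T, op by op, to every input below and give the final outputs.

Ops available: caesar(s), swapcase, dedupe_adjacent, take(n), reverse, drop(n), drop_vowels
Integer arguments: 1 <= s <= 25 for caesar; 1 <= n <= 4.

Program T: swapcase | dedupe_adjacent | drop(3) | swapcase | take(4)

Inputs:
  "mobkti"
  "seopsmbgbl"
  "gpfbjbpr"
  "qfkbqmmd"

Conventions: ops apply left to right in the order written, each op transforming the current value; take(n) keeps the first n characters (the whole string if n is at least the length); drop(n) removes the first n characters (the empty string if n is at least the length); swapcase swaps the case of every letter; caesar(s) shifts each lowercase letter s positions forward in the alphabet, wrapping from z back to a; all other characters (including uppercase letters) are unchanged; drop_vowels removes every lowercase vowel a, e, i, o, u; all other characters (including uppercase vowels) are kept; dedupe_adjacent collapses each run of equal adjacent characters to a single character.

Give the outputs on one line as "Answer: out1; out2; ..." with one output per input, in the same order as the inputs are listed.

"kti"; "psmb"; "bjbp"; "bqmd"

Execution, op by op:
  "mobkti" -> "MOBKTI" -> "MOBKTI" -> "KTI" -> "kti" -> "kti"
  "seopsmbgbl" -> "SEOPSMBGBL" -> "SEOPSMBGBL" -> "PSMBGBL" -> "psmbgbl" -> "psmb"
  "gpfbjbpr" -> "GPFBJBPR" -> "GPFBJBPR" -> "BJBPR" -> "bjbpr" -> "bjbp"
  "qfkbqmmd" -> "QFKBQMMD" -> "QFKBQMD" -> "BQMD" -> "bqmd" -> "bqmd"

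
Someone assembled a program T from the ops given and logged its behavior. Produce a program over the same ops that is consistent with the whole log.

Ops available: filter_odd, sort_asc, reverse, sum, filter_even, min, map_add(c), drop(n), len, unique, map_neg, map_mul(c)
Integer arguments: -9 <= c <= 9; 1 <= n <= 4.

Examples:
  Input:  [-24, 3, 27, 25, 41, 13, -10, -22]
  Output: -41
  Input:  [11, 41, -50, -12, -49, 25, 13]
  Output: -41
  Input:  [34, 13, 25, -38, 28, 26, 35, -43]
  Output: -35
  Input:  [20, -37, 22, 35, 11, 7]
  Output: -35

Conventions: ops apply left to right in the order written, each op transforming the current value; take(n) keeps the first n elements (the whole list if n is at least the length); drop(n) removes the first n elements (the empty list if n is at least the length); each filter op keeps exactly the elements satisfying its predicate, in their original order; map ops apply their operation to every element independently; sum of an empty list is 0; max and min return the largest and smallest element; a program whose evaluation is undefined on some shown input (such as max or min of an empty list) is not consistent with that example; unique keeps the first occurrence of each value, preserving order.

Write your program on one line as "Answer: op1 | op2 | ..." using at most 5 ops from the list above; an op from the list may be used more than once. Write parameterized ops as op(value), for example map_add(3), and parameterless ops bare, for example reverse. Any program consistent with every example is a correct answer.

drop(1) | filter_odd | map_neg | min

Check, running the answer program on each example:
  [-24, 3, 27, 25, 41, 13, -10, -22] -> [3, 27, 25, 41, 13, -10, -22] -> [3, 27, 25, 41, 13] -> [-3, -27, -25, -41, -13] -> -41
  [11, 41, -50, -12, -49, 25, 13] -> [41, -50, -12, -49, 25, 13] -> [41, -49, 25, 13] -> [-41, 49, -25, -13] -> -41
  [34, 13, 25, -38, 28, 26, 35, -43] -> [13, 25, -38, 28, 26, 35, -43] -> [13, 25, 35, -43] -> [-13, -25, -35, 43] -> -35
  [20, -37, 22, 35, 11, 7] -> [-37, 22, 35, 11, 7] -> [-37, 35, 11, 7] -> [37, -35, -11, -7] -> -35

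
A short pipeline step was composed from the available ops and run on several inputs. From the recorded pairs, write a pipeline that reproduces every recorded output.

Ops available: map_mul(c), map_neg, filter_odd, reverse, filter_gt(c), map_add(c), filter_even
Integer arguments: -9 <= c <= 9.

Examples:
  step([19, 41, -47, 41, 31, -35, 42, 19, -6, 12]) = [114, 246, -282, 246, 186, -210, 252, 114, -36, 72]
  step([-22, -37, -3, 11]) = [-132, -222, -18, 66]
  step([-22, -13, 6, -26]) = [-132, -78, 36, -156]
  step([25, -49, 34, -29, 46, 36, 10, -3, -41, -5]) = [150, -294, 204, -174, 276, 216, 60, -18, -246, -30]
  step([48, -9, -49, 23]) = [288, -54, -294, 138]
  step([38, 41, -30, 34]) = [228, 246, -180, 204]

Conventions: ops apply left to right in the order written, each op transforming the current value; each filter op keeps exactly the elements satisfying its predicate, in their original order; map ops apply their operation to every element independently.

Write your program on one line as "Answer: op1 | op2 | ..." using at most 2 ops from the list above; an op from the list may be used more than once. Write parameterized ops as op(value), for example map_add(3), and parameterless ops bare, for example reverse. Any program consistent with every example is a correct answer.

map_mul(-6) | map_neg

Check, running the answer program on each example:
  [19, 41, -47, 41, 31, -35, 42, 19, -6, 12] -> [-114, -246, 282, -246, -186, 210, -252, -114, 36, -72] -> [114, 246, -282, 246, 186, -210, 252, 114, -36, 72]
  [-22, -37, -3, 11] -> [132, 222, 18, -66] -> [-132, -222, -18, 66]
  [-22, -13, 6, -26] -> [132, 78, -36, 156] -> [-132, -78, 36, -156]
  [25, -49, 34, -29, 46, 36, 10, -3, -41, -5] -> [-150, 294, -204, 174, -276, -216, -60, 18, 246, 30] -> [150, -294, 204, -174, 276, 216, 60, -18, -246, -30]
  [48, -9, -49, 23] -> [-288, 54, 294, -138] -> [288, -54, -294, 138]
  [38, 41, -30, 34] -> [-228, -246, 180, -204] -> [228, 246, -180, 204]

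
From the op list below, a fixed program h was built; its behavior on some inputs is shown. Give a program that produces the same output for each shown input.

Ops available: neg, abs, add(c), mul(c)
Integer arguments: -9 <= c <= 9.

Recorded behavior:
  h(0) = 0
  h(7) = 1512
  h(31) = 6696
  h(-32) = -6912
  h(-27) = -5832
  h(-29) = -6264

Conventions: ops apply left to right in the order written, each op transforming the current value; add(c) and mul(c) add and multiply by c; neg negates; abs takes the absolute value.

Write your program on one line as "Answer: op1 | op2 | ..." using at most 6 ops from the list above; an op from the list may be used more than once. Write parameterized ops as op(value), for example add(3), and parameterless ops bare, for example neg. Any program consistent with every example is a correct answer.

neg | mul(-9) | mul(-8) | mul(3) | neg

Check, running the answer program on each example:
  0 -> 0 -> 0 -> 0 -> 0 -> 0
  7 -> -7 -> 63 -> -504 -> -1512 -> 1512
  31 -> -31 -> 279 -> -2232 -> -6696 -> 6696
  -32 -> 32 -> -288 -> 2304 -> 6912 -> -6912
  -27 -> 27 -> -243 -> 1944 -> 5832 -> -5832
  -29 -> 29 -> -261 -> 2088 -> 6264 -> -6264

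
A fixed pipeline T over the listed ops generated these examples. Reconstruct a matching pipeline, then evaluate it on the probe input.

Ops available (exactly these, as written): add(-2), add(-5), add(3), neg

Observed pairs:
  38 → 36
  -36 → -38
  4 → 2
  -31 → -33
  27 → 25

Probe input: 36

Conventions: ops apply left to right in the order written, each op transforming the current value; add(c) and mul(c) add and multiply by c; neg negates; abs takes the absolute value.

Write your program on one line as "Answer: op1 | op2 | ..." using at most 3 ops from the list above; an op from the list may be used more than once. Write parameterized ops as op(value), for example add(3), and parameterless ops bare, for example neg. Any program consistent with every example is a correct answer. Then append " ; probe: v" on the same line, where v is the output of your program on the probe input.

add(-5) | add(3) ; probe: 34

Check, running the answer program on each example:
  38 -> 33 -> 36
  -36 -> -41 -> -38
  4 -> -1 -> 2
  -31 -> -36 -> -33
  27 -> 22 -> 25
  probe: 36 -> 31 -> 34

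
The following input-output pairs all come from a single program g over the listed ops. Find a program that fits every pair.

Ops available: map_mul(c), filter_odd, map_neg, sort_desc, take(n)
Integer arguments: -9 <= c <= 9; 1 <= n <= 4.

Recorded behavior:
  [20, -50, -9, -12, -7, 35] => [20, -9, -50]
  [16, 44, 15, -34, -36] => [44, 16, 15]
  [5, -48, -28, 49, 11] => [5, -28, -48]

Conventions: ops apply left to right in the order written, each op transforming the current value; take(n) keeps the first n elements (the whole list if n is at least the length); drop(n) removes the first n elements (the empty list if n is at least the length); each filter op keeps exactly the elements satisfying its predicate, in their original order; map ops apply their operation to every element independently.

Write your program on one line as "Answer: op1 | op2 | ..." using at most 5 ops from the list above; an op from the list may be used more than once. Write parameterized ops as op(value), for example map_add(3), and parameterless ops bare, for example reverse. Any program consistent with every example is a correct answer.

take(3) | map_neg | sort_desc | map_neg | sort_desc

Check, running the answer program on each example:
  [20, -50, -9, -12, -7, 35] -> [20, -50, -9] -> [-20, 50, 9] -> [50, 9, -20] -> [-50, -9, 20] -> [20, -9, -50]
  [16, 44, 15, -34, -36] -> [16, 44, 15] -> [-16, -44, -15] -> [-15, -16, -44] -> [15, 16, 44] -> [44, 16, 15]
  [5, -48, -28, 49, 11] -> [5, -48, -28] -> [-5, 48, 28] -> [48, 28, -5] -> [-48, -28, 5] -> [5, -28, -48]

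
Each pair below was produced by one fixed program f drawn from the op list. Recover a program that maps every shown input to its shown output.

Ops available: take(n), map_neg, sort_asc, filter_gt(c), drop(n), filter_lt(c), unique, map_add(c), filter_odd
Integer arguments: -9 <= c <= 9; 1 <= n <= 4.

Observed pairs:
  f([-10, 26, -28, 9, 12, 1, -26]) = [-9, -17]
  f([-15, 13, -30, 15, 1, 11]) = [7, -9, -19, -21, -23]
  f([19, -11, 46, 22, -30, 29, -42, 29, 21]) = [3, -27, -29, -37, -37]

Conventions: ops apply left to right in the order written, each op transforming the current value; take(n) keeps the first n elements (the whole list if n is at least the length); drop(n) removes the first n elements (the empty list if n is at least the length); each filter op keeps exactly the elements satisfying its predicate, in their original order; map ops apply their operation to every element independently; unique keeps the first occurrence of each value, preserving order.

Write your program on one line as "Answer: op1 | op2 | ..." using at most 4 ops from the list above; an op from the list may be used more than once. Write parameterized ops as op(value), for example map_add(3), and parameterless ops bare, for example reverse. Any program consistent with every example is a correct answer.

filter_odd | sort_asc | map_neg | map_add(-8)

Check, running the answer program on each example:
  [-10, 26, -28, 9, 12, 1, -26] -> [9, 1] -> [1, 9] -> [-1, -9] -> [-9, -17]
  [-15, 13, -30, 15, 1, 11] -> [-15, 13, 15, 1, 11] -> [-15, 1, 11, 13, 15] -> [15, -1, -11, -13, -15] -> [7, -9, -19, -21, -23]
  [19, -11, 46, 22, -30, 29, -42, 29, 21] -> [19, -11, 29, 29, 21] -> [-11, 19, 21, 29, 29] -> [11, -19, -21, -29, -29] -> [3, -27, -29, -37, -37]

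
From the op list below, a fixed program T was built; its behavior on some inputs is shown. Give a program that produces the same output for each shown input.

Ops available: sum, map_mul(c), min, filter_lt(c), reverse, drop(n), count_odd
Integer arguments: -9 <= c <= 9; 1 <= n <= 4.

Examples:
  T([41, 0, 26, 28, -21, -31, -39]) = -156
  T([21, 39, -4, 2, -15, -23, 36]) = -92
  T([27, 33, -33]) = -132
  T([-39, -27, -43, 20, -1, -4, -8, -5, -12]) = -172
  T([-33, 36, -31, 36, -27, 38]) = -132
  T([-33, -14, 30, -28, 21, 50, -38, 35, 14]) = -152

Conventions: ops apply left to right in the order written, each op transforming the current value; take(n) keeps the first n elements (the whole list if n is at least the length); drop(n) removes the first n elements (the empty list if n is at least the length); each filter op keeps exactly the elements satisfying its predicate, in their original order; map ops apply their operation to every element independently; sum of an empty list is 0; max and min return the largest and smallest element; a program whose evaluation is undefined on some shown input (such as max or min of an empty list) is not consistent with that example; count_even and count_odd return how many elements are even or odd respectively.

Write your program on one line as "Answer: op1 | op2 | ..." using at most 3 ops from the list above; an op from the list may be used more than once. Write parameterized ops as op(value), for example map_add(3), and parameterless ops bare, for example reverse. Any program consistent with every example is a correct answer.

map_mul(4) | min

Check, running the answer program on each example:
  [41, 0, 26, 28, -21, -31, -39] -> [164, 0, 104, 112, -84, -124, -156] -> -156
  [21, 39, -4, 2, -15, -23, 36] -> [84, 156, -16, 8, -60, -92, 144] -> -92
  [27, 33, -33] -> [108, 132, -132] -> -132
  [-39, -27, -43, 20, -1, -4, -8, -5, -12] -> [-156, -108, -172, 80, -4, -16, -32, -20, -48] -> -172
  [-33, 36, -31, 36, -27, 38] -> [-132, 144, -124, 144, -108, 152] -> -132
  [-33, -14, 30, -28, 21, 50, -38, 35, 14] -> [-132, -56, 120, -112, 84, 200, -152, 140, 56] -> -152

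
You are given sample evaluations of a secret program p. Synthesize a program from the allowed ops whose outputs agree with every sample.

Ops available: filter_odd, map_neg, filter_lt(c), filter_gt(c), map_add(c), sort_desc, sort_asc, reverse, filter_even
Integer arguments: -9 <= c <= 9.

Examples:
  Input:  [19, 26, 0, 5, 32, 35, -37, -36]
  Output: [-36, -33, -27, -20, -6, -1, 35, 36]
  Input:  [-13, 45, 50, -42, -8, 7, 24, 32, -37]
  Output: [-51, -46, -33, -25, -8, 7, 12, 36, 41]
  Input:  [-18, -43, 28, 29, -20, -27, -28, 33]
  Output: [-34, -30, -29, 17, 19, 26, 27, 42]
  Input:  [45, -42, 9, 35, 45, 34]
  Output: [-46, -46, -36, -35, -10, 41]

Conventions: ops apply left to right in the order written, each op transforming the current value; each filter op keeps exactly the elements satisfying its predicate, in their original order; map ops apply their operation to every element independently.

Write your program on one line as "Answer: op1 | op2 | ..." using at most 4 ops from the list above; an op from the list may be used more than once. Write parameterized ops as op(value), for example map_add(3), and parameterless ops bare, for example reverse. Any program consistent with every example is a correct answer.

map_add(1) | sort_desc | map_neg

Check, running the answer program on each example:
  [19, 26, 0, 5, 32, 35, -37, -36] -> [20, 27, 1, 6, 33, 36, -36, -35] -> [36, 33, 27, 20, 6, 1, -35, -36] -> [-36, -33, -27, -20, -6, -1, 35, 36]
  [-13, 45, 50, -42, -8, 7, 24, 32, -37] -> [-12, 46, 51, -41, -7, 8, 25, 33, -36] -> [51, 46, 33, 25, 8, -7, -12, -36, -41] -> [-51, -46, -33, -25, -8, 7, 12, 36, 41]
  [-18, -43, 28, 29, -20, -27, -28, 33] -> [-17, -42, 29, 30, -19, -26, -27, 34] -> [34, 30, 29, -17, -19, -26, -27, -42] -> [-34, -30, -29, 17, 19, 26, 27, 42]
  [45, -42, 9, 35, 45, 34] -> [46, -41, 10, 36, 46, 35] -> [46, 46, 36, 35, 10, -41] -> [-46, -46, -36, -35, -10, 41]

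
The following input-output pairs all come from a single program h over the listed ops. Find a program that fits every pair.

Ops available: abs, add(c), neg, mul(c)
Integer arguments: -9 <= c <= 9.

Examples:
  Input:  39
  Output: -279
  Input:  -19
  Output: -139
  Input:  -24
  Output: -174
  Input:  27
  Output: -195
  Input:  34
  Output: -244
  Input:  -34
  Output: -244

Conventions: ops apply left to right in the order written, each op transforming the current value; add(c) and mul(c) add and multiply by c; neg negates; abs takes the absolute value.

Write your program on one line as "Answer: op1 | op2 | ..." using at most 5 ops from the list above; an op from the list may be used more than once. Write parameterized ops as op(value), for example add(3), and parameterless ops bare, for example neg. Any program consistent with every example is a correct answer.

abs | mul(7) | neg | add(-6)

Check, running the answer program on each example:
  39 -> 39 -> 273 -> -273 -> -279
  -19 -> 19 -> 133 -> -133 -> -139
  -24 -> 24 -> 168 -> -168 -> -174
  27 -> 27 -> 189 -> -189 -> -195
  34 -> 34 -> 238 -> -238 -> -244
  -34 -> 34 -> 238 -> -238 -> -244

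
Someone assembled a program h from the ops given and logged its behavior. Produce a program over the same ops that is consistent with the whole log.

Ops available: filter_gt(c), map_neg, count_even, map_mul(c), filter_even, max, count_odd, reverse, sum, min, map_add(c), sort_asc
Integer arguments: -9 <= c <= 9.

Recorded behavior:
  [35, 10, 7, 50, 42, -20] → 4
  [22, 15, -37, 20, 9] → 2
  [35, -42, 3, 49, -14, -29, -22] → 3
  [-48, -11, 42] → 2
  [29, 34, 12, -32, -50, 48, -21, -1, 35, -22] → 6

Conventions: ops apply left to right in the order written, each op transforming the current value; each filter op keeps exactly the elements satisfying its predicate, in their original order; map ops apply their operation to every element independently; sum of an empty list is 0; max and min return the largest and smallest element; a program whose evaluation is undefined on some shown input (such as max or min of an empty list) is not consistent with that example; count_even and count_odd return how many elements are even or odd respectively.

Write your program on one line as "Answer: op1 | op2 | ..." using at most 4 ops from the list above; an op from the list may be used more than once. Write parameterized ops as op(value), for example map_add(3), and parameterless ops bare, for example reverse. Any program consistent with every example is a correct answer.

map_neg | map_add(-7) | count_odd

Check, running the answer program on each example:
  [35, 10, 7, 50, 42, -20] -> [-35, -10, -7, -50, -42, 20] -> [-42, -17, -14, -57, -49, 13] -> 4
  [22, 15, -37, 20, 9] -> [-22, -15, 37, -20, -9] -> [-29, -22, 30, -27, -16] -> 2
  [35, -42, 3, 49, -14, -29, -22] -> [-35, 42, -3, -49, 14, 29, 22] -> [-42, 35, -10, -56, 7, 22, 15] -> 3
  [-48, -11, 42] -> [48, 11, -42] -> [41, 4, -49] -> 2
  [29, 34, 12, -32, -50, 48, -21, -1, 35, -22] -> [-29, -34, -12, 32, 50, -48, 21, 1, -35, 22] -> [-36, -41, -19, 25, 43, -55, 14, -6, -42, 15] -> 6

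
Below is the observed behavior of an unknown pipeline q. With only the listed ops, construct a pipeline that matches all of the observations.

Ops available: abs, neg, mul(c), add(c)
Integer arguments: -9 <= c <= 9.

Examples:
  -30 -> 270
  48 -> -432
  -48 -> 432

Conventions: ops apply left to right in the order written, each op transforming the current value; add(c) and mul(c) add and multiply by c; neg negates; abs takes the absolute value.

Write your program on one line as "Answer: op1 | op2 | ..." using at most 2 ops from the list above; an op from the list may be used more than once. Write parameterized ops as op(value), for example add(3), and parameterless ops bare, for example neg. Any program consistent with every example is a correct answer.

neg | mul(9)

Check, running the answer program on each example:
  -30 -> 30 -> 270
  48 -> -48 -> -432
  -48 -> 48 -> 432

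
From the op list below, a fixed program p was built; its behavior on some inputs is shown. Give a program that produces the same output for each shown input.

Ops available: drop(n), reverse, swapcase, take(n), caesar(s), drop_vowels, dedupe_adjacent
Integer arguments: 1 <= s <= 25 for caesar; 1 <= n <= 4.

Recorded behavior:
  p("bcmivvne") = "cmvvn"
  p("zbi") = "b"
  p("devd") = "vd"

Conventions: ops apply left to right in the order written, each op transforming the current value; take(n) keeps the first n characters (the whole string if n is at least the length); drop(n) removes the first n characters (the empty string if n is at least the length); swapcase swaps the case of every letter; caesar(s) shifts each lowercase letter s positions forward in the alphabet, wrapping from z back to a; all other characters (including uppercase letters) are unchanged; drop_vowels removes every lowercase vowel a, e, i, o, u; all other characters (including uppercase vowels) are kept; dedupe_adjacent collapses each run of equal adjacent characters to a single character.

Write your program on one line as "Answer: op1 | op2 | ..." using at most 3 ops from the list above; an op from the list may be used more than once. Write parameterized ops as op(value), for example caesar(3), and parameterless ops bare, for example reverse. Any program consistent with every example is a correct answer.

drop_vowels | drop(1)

Check, running the answer program on each example:
  "bcmivvne" -> "bcmvvn" -> "cmvvn"
  "zbi" -> "zb" -> "b"
  "devd" -> "dvd" -> "vd"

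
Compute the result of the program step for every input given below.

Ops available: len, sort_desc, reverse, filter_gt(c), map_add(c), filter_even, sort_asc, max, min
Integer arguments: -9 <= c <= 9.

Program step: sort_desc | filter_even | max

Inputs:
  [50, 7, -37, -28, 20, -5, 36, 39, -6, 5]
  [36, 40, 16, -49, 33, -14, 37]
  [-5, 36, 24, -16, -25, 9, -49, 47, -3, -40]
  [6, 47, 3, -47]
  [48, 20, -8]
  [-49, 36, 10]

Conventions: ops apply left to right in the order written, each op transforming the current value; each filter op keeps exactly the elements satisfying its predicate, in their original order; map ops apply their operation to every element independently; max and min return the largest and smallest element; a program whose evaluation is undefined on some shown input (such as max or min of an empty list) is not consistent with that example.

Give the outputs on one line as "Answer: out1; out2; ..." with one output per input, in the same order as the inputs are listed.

Execution, op by op:
  [50, 7, -37, -28, 20, -5, 36, 39, -6, 5] -> [50, 39, 36, 20, 7, 5, -5, -6, -28, -37] -> [50, 36, 20, -6, -28] -> 50
  [36, 40, 16, -49, 33, -14, 37] -> [40, 37, 36, 33, 16, -14, -49] -> [40, 36, 16, -14] -> 40
  [-5, 36, 24, -16, -25, 9, -49, 47, -3, -40] -> [47, 36, 24, 9, -3, -5, -16, -25, -40, -49] -> [36, 24, -16, -40] -> 36
  [6, 47, 3, -47] -> [47, 6, 3, -47] -> [6] -> 6
  [48, 20, -8] -> [48, 20, -8] -> [48, 20, -8] -> 48
  [-49, 36, 10] -> [36, 10, -49] -> [36, 10] -> 36

50; 40; 36; 6; 48; 36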